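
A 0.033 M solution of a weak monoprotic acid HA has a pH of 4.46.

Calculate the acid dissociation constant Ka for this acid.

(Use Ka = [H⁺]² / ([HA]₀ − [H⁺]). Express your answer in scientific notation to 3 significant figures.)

[H⁺] = 10^(−pH) = 10^(−4.46) = 3.467e-05 M. For HA ⇌ H⁺ + A⁻, Ka = [H⁺][A⁻]/[HA] = [H⁺]² / ([HA]₀ − [H⁺]) = (3.467e-05)² / (0.033 − 3.467e-05) = 3.65e-08.

K_a = 3.65e-08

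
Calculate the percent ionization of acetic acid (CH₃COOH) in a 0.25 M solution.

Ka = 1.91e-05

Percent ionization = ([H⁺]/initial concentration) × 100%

Using Ka equilibrium: x² + Ka×x - Ka×C = 0. Solving: [H⁺] = 2.1756e-03. Percent = (2.1756e-03/0.25) × 100

Percent ionization = 0.87%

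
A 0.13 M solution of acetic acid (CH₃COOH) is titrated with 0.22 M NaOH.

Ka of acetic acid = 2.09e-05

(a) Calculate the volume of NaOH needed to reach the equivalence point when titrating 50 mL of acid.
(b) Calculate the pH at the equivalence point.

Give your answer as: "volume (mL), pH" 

moles acid = 0.13 × 50/1000 = 0.0065 mol; V_base = moles/0.22 × 1000 = 29.5 mL. At equivalence only the conjugate base is present: [A⁻] = 0.0065/0.080 = 8.1714e-02 M. Kb = Kw/Ka = 4.78e-10; [OH⁻] = √(Kb × [A⁻]) = 6.2528e-06; pOH = 5.20; pH = 14 - pOH = 8.80.

V = 29.5 mL, pH = 8.80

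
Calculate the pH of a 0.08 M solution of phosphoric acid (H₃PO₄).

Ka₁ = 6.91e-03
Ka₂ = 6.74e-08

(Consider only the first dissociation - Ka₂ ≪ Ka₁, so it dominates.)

First dissociation dominates. From Ka₁ = [H⁺][HA⁻]/[H₂A], x² + Ka₁·x − Ka₁·C = 0 with C = 0.08 M and Ka₁ = 6.91e-03. Solving: [H⁺] = (−Ka₁ + √(Ka₁² + 4·Ka₁·C)) / 2 = 2.0309e-02 M. pH = -log(2.0309e-02) = 1.69.

pH = 1.69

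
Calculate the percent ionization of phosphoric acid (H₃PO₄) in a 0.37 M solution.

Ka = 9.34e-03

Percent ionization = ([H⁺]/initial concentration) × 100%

Using Ka equilibrium: x² + Ka×x - Ka×C = 0. Solving: [H⁺] = 5.4301e-02. Percent = (5.4301e-02/0.37) × 100

Percent ionization = 14.7%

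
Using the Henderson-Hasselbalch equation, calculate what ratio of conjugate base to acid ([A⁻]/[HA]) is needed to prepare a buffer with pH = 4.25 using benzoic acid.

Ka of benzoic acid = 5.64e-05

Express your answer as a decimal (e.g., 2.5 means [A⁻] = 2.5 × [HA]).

pKa = -log(5.64e-05) = 4.2487. pH = pKa + log([A⁻]/[HA]), so log([A⁻]/[HA]) = pH − pKa = 4.25 − 4.2487 = 0.0013. [A⁻]/[HA] = 10^(0.0013) = 1.00

[A⁻]/[HA] = 1.00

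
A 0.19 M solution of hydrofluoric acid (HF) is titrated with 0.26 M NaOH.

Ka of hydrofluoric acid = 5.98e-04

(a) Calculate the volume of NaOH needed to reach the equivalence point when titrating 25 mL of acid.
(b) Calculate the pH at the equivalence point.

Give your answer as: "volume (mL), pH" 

moles acid = 0.19 × 25/1000 = 0.00475 mol; V_base = moles/0.26 × 1000 = 18.3 mL. At equivalence only the conjugate base is present: [A⁻] = 0.00475/0.043 = 1.0978e-01 M. Kb = Kw/Ka = 1.67e-11; [OH⁻] = √(Kb × [A⁻]) = 1.3549e-06; pOH = 5.87; pH = 14 - pOH = 8.13.

V = 18.3 mL, pH = 8.13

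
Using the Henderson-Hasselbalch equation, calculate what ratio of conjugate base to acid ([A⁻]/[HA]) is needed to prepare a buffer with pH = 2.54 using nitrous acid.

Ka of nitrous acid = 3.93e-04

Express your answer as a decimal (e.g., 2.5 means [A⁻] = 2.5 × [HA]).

pKa = -log(3.93e-04) = 3.4056. pH = pKa + log([A⁻]/[HA]), so log([A⁻]/[HA]) = pH − pKa = 2.54 − 3.4056 = -0.8656. [A⁻]/[HA] = 10^(-0.8656) = 0.136

[A⁻]/[HA] = 0.136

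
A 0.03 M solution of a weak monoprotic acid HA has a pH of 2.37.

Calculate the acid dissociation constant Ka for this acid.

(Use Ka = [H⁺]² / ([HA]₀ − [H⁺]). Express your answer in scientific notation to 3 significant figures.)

[H⁺] = 10^(−pH) = 10^(−2.37) = 4.266e-03 M. For HA ⇌ H⁺ + A⁻, Ka = [H⁺][A⁻]/[HA] = [H⁺]² / ([HA]₀ − [H⁺]) = (4.266e-03)² / (0.03 − 4.266e-03) = 7.07e-04.

K_a = 7.07e-04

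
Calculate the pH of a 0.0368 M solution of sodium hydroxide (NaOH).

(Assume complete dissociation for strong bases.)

[OH⁻] = 0.0368 M for strong base. pOH = -log[OH⁻] = 1.43, pH = 14 - pOH

pH = 12.57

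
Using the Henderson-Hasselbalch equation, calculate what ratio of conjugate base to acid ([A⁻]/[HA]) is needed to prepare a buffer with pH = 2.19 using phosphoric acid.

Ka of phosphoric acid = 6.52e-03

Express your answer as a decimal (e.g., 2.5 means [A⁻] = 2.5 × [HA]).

pKa = -log(6.52e-03) = 2.1858. pH = pKa + log([A⁻]/[HA]), so log([A⁻]/[HA]) = pH − pKa = 2.19 − 2.1858 = 0.0042. [A⁻]/[HA] = 10^(0.0042) = 1.01

[A⁻]/[HA] = 1.01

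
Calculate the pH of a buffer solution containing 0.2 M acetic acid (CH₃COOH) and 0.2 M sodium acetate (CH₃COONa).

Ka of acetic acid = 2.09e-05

pKa = -log(2.09e-05) = 4.68. pH = pKa + log([A⁻]/[HA]) = 4.68 + log(0.2/0.2)

pH = 4.68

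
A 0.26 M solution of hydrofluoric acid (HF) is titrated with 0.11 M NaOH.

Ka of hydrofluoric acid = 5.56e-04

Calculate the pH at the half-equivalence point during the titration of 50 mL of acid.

At half-equivalence [HA] = [A⁻], so Henderson-Hasselbalch gives pH = pKa = -log(5.56e-04) = 3.25.

pH = pKa = 3.25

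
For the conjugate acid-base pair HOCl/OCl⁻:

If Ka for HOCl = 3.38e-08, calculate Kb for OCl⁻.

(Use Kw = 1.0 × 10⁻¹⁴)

For a conjugate pair Ka × Kb = Kw, so Kb = Kw/Ka = 1.0 × 10⁻¹⁴ / 3.38e-08 = 2.96e-07.

K_b = 2.96e-07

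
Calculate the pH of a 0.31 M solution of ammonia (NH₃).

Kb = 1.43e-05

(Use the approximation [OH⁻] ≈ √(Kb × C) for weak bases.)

[OH⁻] = √(Kb × C) = √(1.43e-05 × 0.31) = 2.1055e-03. pOH = 2.68, pH = 14 - pOH

pH = 11.32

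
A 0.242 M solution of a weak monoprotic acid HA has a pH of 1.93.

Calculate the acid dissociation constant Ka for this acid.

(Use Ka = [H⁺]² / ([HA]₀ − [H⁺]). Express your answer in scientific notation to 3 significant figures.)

[H⁺] = 10^(−pH) = 10^(−1.93) = 1.175e-02 M. For HA ⇌ H⁺ + A⁻, Ka = [H⁺][A⁻]/[HA] = [H⁺]² / ([HA]₀ − [H⁺]) = (1.175e-02)² / (0.242 − 1.175e-02) = 6.00e-04.

K_a = 6.00e-04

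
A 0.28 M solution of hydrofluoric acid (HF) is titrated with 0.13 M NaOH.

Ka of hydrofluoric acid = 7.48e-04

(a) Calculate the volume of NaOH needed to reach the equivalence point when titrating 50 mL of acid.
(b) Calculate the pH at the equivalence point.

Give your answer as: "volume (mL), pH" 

moles acid = 0.28 × 50/1000 = 0.014 mol; V_base = moles/0.13 × 1000 = 107.7 mL. At equivalence only the conjugate base is present: [A⁻] = 0.014/0.158 = 8.8780e-02 M. Kb = Kw/Ka = 1.34e-11; [OH⁻] = √(Kb × [A⁻]) = 1.0895e-06; pOH = 5.96; pH = 14 - pOH = 8.04.

V = 107.7 mL, pH = 8.04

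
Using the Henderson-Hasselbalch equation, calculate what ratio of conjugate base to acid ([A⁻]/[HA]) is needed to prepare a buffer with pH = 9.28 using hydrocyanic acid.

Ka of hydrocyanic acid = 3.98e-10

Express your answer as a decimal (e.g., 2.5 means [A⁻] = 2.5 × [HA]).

pKa = -log(3.98e-10) = 9.4001. pH = pKa + log([A⁻]/[HA]), so log([A⁻]/[HA]) = pH − pKa = 9.28 − 9.4001 = -0.1201. [A⁻]/[HA] = 10^(-0.1201) = 0.758

[A⁻]/[HA] = 0.758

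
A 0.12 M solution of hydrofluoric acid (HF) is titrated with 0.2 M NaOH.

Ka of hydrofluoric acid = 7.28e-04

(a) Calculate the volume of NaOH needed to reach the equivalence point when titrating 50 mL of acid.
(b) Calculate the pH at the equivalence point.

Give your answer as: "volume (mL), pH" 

moles acid = 0.12 × 50/1000 = 0.006 mol; V_base = moles/0.2 × 1000 = 30.0 mL. At equivalence only the conjugate base is present: [A⁻] = 0.006/0.080 = 7.5000e-02 M. Kb = Kw/Ka = 1.37e-11; [OH⁻] = √(Kb × [A⁻]) = 1.0150e-06; pOH = 5.99; pH = 14 - pOH = 8.01.

V = 30.0 mL, pH = 8.01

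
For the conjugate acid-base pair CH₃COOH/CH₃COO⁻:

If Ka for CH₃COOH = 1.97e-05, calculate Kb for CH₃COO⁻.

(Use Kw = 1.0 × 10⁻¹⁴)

For a conjugate pair Ka × Kb = Kw, so Kb = Kw/Ka = 1.0 × 10⁻¹⁴ / 1.97e-05 = 5.08e-10.

K_b = 5.08e-10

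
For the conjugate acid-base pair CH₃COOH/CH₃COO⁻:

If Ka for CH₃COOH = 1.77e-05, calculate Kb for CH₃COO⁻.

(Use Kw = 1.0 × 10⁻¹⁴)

For a conjugate pair Ka × Kb = Kw, so Kb = Kw/Ka = 1.0 × 10⁻¹⁴ / 1.77e-05 = 5.65e-10.

K_b = 5.65e-10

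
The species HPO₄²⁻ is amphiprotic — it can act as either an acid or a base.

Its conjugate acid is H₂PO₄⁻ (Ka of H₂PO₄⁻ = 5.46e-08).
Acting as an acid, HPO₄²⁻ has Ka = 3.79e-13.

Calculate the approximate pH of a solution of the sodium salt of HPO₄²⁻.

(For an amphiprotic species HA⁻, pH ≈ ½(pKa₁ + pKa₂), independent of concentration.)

pKa₁ = -log(5.46e-08) = 7.26; pKa₂ = -log(3.79e-13) = 12.42. For an amphiprotic species, pH ≈ ½(pKa₁ + pKa₂) = ½(7.26 + 12.42) = 9.84.

pH = 9.84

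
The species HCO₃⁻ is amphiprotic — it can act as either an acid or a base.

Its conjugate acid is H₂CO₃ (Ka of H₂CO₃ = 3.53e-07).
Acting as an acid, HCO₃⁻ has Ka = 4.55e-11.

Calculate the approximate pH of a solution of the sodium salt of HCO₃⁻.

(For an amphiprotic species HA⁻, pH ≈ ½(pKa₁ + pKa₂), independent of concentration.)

pKa₁ = -log(3.53e-07) = 6.45; pKa₂ = -log(4.55e-11) = 10.34. For an amphiprotic species, pH ≈ ½(pKa₁ + pKa₂) = ½(6.45 + 10.34) = 8.40.

pH = 8.40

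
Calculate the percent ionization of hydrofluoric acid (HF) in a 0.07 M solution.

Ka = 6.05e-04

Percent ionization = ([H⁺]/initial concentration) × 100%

Using Ka equilibrium: x² + Ka×x - Ka×C = 0. Solving: [H⁺] = 6.2122e-03. Percent = (6.2122e-03/0.07) × 100

Percent ionization = 8.87%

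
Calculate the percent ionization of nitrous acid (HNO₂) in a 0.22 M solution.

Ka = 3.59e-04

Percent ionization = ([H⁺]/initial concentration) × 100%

Using Ka equilibrium: x² + Ka×x - Ka×C = 0. Solving: [H⁺] = 8.7094e-03. Percent = (8.7094e-03/0.22) × 100

Percent ionization = 3.96%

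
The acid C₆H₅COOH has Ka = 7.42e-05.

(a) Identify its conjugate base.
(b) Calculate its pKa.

(a) The conjugate base is formed by removing one H⁺ from C₆H₅COOH, giving C₆H₅COO⁻. (b) pKa = -log(Ka) = -log(7.42e-05) = 4.13.

Conjugate base: C₆H₅COO⁻; pK_a = 4.13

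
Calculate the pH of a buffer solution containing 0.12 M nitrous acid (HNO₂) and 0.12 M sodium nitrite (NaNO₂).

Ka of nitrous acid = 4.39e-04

pKa = -log(4.39e-04) = 3.36. pH = pKa + log([A⁻]/[HA]) = 3.36 + log(0.12/0.12)

pH = 3.36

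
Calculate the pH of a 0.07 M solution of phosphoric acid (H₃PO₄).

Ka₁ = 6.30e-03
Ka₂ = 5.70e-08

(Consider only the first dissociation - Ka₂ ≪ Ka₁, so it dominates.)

First dissociation dominates. From Ka₁ = [H⁺][HA⁻]/[H₂A], x² + Ka₁·x − Ka₁·C = 0 with C = 0.07 M and Ka₁ = 6.30e-03. Solving: [H⁺] = (−Ka₁ + √(Ka₁² + 4·Ka₁·C)) / 2 = 1.8085e-02 M. pH = -log(1.8085e-02) = 1.74.

pH = 1.74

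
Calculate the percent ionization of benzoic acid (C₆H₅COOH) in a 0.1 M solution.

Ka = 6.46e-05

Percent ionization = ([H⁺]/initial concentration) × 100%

Using Ka equilibrium: x² + Ka×x - Ka×C = 0. Solving: [H⁺] = 2.5096e-03. Percent = (2.5096e-03/0.1) × 100

Percent ionization = 2.51%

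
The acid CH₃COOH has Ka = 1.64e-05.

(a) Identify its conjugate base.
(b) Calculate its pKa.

(a) The conjugate base is formed by removing one H⁺ from CH₃COOH, giving CH₃COO⁻. (b) pKa = -log(Ka) = -log(1.64e-05) = 4.79.

Conjugate base: CH₃COO⁻; pK_a = 4.79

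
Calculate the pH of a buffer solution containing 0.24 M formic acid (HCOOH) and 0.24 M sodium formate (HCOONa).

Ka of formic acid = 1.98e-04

pKa = -log(1.98e-04) = 3.70. pH = pKa + log([A⁻]/[HA]) = 3.70 + log(0.24/0.24)

pH = 3.70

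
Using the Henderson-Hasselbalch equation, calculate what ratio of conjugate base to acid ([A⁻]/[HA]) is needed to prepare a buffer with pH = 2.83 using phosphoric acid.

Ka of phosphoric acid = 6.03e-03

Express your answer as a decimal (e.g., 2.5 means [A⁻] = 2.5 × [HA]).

pKa = -log(6.03e-03) = 2.2197. pH = pKa + log([A⁻]/[HA]), so log([A⁻]/[HA]) = pH − pKa = 2.83 − 2.2197 = 0.6103. [A⁻]/[HA] = 10^(0.6103) = 4.08

[A⁻]/[HA] = 4.08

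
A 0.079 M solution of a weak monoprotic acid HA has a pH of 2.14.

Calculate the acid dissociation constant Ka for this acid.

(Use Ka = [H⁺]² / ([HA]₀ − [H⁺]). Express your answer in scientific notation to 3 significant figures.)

[H⁺] = 10^(−pH) = 10^(−2.14) = 7.244e-03 M. For HA ⇌ H⁺ + A⁻, Ka = [H⁺][A⁻]/[HA] = [H⁺]² / ([HA]₀ − [H⁺]) = (7.244e-03)² / (0.079 − 7.244e-03) = 7.31e-04.

K_a = 7.31e-04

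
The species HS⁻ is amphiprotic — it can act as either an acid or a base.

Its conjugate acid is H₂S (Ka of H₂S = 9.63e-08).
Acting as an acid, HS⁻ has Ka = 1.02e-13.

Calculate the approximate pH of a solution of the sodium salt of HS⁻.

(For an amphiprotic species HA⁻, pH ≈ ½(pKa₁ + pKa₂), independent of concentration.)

pKa₁ = -log(9.63e-08) = 7.02; pKa₂ = -log(1.02e-13) = 12.99. For an amphiprotic species, pH ≈ ½(pKa₁ + pKa₂) = ½(7.02 + 12.99) = 10.00.

pH = 10.00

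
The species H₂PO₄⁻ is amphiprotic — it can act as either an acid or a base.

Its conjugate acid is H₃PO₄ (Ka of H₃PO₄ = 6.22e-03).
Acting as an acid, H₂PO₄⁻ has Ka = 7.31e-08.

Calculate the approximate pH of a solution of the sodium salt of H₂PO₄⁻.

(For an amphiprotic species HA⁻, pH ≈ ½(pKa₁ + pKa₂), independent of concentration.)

pKa₁ = -log(6.22e-03) = 2.21; pKa₂ = -log(7.31e-08) = 7.14. For an amphiprotic species, pH ≈ ½(pKa₁ + pKa₂) = ½(2.21 + 7.14) = 4.67.

pH = 4.67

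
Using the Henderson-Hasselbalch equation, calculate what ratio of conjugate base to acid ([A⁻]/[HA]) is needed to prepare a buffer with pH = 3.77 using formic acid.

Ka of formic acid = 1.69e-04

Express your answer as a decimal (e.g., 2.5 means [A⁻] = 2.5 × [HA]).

pKa = -log(1.69e-04) = 3.7721. pH = pKa + log([A⁻]/[HA]), so log([A⁻]/[HA]) = pH − pKa = 3.77 − 3.7721 = -0.0021. [A⁻]/[HA] = 10^(-0.0021) = 0.995

[A⁻]/[HA] = 0.995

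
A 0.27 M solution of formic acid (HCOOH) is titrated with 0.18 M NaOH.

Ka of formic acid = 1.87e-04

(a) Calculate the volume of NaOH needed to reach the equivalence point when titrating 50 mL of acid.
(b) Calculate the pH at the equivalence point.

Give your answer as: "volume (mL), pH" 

moles acid = 0.27 × 50/1000 = 0.0135 mol; V_base = moles/0.18 × 1000 = 75.0 mL. At equivalence only the conjugate base is present: [A⁻] = 0.0135/0.125 = 1.0800e-01 M. Kb = Kw/Ka = 5.35e-11; [OH⁻] = √(Kb × [A⁻]) = 2.4032e-06; pOH = 5.62; pH = 14 - pOH = 8.38.

V = 75.0 mL, pH = 8.38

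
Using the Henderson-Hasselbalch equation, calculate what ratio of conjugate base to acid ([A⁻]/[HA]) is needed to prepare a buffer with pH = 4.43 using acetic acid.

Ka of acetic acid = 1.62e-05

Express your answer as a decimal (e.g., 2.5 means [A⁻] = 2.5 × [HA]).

pKa = -log(1.62e-05) = 4.7905. pH = pKa + log([A⁻]/[HA]), so log([A⁻]/[HA]) = pH − pKa = 4.43 − 4.7905 = -0.3605. [A⁻]/[HA] = 10^(-0.3605) = 0.436

[A⁻]/[HA] = 0.436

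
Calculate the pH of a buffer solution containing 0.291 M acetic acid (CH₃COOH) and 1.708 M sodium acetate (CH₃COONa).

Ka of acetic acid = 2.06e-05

pKa = -log(2.06e-05) = 4.69. pH = pKa + log([A⁻]/[HA]) = 4.69 + log(1.708/0.291)

pH = 5.45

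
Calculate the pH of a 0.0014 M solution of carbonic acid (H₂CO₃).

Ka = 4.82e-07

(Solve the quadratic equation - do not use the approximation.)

x² + Ka×x - Ka×C = 0. Using quadratic formula: [H⁺] = 2.5737e-05

pH = 4.59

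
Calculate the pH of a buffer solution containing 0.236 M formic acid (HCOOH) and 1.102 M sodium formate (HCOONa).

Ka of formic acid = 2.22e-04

pKa = -log(2.22e-04) = 3.65. pH = pKa + log([A⁻]/[HA]) = 3.65 + log(1.102/0.236)

pH = 4.32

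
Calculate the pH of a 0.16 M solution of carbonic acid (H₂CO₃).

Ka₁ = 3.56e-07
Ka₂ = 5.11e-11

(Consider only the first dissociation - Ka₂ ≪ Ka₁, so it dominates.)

First dissociation dominates. From Ka₁ = [H⁺][HA⁻]/[H₂A], x² + Ka₁·x − Ka₁·C = 0 with C = 0.16 M and Ka₁ = 3.56e-07. Solving: [H⁺] = (−Ka₁ + √(Ka₁² + 4·Ka₁·C)) / 2 = 2.3849e-04 M. pH = -log(2.3849e-04) = 3.62.

pH = 3.62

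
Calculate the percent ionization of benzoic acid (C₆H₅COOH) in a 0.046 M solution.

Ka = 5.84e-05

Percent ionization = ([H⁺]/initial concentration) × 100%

Using Ka equilibrium: x² + Ka×x - Ka×C = 0. Solving: [H⁺] = 1.6101e-03. Percent = (1.6101e-03/0.046) × 100

Percent ionization = 3.5%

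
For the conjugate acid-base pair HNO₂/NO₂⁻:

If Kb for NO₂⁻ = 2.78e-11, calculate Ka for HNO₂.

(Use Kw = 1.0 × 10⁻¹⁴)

For a conjugate pair Ka × Kb = Kw, so Ka = Kw/Kb = 1.0 × 10⁻¹⁴ / 2.78e-11 = 3.60e-04.

K_a = 3.60e-04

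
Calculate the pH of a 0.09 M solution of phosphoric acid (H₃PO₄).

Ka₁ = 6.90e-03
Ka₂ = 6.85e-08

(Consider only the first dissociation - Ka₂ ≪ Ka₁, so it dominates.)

First dissociation dominates. From Ka₁ = [H⁺][HA⁻]/[H₂A], x² + Ka₁·x − Ka₁·C = 0 with C = 0.09 M and Ka₁ = 6.90e-03. Solving: [H⁺] = (−Ka₁ + √(Ka₁² + 4·Ka₁·C)) / 2 = 2.1708e-02 M. pH = -log(2.1708e-02) = 1.66.

pH = 1.66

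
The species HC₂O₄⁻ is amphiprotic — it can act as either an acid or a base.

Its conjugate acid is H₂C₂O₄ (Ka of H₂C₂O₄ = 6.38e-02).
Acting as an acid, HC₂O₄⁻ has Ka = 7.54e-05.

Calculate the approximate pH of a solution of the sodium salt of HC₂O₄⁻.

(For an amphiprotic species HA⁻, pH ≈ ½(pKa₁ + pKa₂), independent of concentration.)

pKa₁ = -log(6.38e-02) = 1.20; pKa₂ = -log(7.54e-05) = 4.12. For an amphiprotic species, pH ≈ ½(pKa₁ + pKa₂) = ½(1.20 + 4.12) = 2.66.

pH = 2.66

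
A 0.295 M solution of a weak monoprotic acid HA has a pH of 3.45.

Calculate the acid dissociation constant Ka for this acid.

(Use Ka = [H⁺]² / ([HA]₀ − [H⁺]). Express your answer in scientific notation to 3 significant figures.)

[H⁺] = 10^(−pH) = 10^(−3.45) = 3.548e-04 M. For HA ⇌ H⁺ + A⁻, Ka = [H⁺][A⁻]/[HA] = [H⁺]² / ([HA]₀ − [H⁺]) = (3.548e-04)² / (0.295 − 3.548e-04) = 4.27e-07.

K_a = 4.27e-07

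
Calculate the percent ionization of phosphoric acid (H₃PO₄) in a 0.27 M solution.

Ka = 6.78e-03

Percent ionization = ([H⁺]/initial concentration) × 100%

Using Ka equilibrium: x² + Ka×x - Ka×C = 0. Solving: [H⁺] = 3.9530e-02. Percent = (3.9530e-02/0.27) × 100

Percent ionization = 14.6%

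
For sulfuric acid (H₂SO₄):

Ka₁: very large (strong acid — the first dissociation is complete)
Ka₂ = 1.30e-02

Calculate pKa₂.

pKa₂ = -log(Ka₂) = -log(1.30e-02) = 1.89.

pK_{a2} = 1.89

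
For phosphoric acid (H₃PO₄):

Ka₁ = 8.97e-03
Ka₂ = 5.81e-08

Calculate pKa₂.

pKa₂ = -log(Ka₂) = -log(5.81e-08) = 7.24.

pK_{a2} = 7.24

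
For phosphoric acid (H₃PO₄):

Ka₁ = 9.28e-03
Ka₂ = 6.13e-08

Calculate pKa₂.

pKa₂ = -log(Ka₂) = -log(6.13e-08) = 7.21.

pK_{a2} = 7.21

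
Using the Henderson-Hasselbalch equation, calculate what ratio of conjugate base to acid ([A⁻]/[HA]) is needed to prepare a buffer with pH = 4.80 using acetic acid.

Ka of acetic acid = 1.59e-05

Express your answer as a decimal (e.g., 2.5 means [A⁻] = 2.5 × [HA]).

pKa = -log(1.59e-05) = 4.7986. pH = pKa + log([A⁻]/[HA]), so log([A⁻]/[HA]) = pH − pKa = 4.80 − 4.7986 = 0.0014. [A⁻]/[HA] = 10^(0.0014) = 1.00

[A⁻]/[HA] = 1.00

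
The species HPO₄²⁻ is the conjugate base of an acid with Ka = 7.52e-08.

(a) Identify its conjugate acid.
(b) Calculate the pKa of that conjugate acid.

(a) The conjugate acid is formed by adding one H⁺ to HPO₄²⁻, giving H₂PO₄⁻. (b) pKa = -log(Ka) = -log(7.52e-08) = 7.12.

Conjugate acid: H₂PO₄⁻; pK_a = 7.12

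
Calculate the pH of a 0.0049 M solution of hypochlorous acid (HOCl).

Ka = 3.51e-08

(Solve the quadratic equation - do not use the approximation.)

x² + Ka×x - Ka×C = 0. Using quadratic formula: [H⁺] = 1.3097e-05

pH = 4.88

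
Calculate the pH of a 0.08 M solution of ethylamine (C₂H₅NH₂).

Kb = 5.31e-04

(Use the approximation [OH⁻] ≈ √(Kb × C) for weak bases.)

[OH⁻] = √(Kb × C) = √(5.31e-04 × 0.08) = 6.5177e-03. pOH = 2.19, pH = 14 - pOH

pH = 11.81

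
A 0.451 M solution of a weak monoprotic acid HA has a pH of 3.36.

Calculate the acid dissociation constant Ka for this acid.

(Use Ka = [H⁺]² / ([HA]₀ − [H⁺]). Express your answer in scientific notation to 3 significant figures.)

[H⁺] = 10^(−pH) = 10^(−3.36) = 4.365e-04 M. For HA ⇌ H⁺ + A⁻, Ka = [H⁺][A⁻]/[HA] = [H⁺]² / ([HA]₀ − [H⁺]) = (4.365e-04)² / (0.451 − 4.365e-04) = 4.23e-07.

K_a = 4.23e-07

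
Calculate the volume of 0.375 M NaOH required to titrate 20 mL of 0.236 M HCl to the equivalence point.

At equivalence: moles acid = moles base. moles HCl = 0.236 × 20/1000 = 0.00472 mol. V_base = moles / 0.375 × 1000 = 12.6 mL.

V_{base} = 12.6 mL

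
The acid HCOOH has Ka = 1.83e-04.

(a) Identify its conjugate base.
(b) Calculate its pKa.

(a) The conjugate base is formed by removing one H⁺ from HCOOH, giving HCOO⁻. (b) pKa = -log(Ka) = -log(1.83e-04) = 3.74.

Conjugate base: HCOO⁻; pK_a = 3.74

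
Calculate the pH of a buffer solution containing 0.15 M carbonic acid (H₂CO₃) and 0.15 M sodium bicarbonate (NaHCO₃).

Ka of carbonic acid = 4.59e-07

pKa = -log(4.59e-07) = 6.34. pH = pKa + log([A⁻]/[HA]) = 6.34 + log(0.15/0.15)

pH = 6.34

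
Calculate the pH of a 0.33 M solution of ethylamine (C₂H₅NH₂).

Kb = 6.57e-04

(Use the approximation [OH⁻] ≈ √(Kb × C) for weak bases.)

[OH⁻] = √(Kb × C) = √(6.57e-04 × 0.33) = 1.4724e-02. pOH = 1.83, pH = 14 - pOH

pH = 12.17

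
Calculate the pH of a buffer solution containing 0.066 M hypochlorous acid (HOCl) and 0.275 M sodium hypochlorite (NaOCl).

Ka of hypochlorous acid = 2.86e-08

pKa = -log(2.86e-08) = 7.54. pH = pKa + log([A⁻]/[HA]) = 7.54 + log(0.275/0.066)

pH = 8.16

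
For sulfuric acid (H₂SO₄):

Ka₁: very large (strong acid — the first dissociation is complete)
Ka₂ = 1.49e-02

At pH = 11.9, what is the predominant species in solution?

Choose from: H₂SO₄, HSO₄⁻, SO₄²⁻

The first dissociation is complete, so H₂SO₄ itself is never the predominant species in water; pKa₂ = -log(1.49e-02) = 1.83. For a polyprotic acid the predominant species crosses at each pKa: below pKa_n the protonated form dominates, above it the deprotonated form does. At pH = 11.9, the predominant species is SO₄²⁻.

SO₄²⁻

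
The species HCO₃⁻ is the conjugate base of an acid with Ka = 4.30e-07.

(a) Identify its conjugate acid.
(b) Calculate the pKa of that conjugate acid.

(a) The conjugate acid is formed by adding one H⁺ to HCO₃⁻, giving H₂CO₃. (b) pKa = -log(Ka) = -log(4.30e-07) = 6.37.

Conjugate acid: H₂CO₃; pK_a = 6.37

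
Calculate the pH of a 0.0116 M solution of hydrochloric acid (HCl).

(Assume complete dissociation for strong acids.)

[H⁺] = 0.0116 M for strong acid. pH = -log[H⁺] = -log(0.0116)

pH = 1.94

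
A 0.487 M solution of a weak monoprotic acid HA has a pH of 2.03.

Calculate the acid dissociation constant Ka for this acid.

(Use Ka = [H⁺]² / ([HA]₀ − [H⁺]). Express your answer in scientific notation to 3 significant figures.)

[H⁺] = 10^(−pH) = 10^(−2.03) = 9.333e-03 M. For HA ⇌ H⁺ + A⁻, Ka = [H⁺][A⁻]/[HA] = [H⁺]² / ([HA]₀ − [H⁺]) = (9.333e-03)² / (0.487 − 9.333e-03) = 1.82e-04.

K_a = 1.82e-04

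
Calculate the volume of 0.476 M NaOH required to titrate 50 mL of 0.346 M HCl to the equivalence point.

At equivalence: moles acid = moles base. moles HCl = 0.346 × 50/1000 = 0.0173 mol. V_base = moles / 0.476 × 1000 = 36.3 mL.

V_{base} = 36.3 mL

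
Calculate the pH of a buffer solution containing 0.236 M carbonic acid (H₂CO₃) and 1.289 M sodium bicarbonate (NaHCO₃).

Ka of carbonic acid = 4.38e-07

pKa = -log(4.38e-07) = 6.36. pH = pKa + log([A⁻]/[HA]) = 6.36 + log(1.289/0.236)

pH = 7.10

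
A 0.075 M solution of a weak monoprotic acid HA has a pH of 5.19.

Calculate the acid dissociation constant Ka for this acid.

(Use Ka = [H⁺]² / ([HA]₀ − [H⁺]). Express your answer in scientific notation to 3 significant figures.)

[H⁺] = 10^(−pH) = 10^(−5.19) = 6.457e-06 M. For HA ⇌ H⁺ + A⁻, Ka = [H⁺][A⁻]/[HA] = [H⁺]² / ([HA]₀ − [H⁺]) = (6.457e-06)² / (0.075 − 6.457e-06) = 5.56e-10.

K_a = 5.56e-10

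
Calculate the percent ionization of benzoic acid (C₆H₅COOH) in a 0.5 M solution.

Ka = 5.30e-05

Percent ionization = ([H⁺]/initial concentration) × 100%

Using Ka equilibrium: x² + Ka×x - Ka×C = 0. Solving: [H⁺] = 5.1214e-03. Percent = (5.1214e-03/0.5) × 100

Percent ionization = 1.02%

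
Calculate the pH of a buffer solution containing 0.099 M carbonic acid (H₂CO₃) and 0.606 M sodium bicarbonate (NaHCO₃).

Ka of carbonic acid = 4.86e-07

pKa = -log(4.86e-07) = 6.31. pH = pKa + log([A⁻]/[HA]) = 6.31 + log(0.606/0.099)

pH = 7.10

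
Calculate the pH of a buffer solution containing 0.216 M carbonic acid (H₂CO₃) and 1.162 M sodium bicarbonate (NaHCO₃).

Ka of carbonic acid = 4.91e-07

pKa = -log(4.91e-07) = 6.31. pH = pKa + log([A⁻]/[HA]) = 6.31 + log(1.162/0.216)

pH = 7.04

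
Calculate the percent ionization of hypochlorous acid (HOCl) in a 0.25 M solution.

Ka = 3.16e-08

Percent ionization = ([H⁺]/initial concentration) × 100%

Using Ka equilibrium: x² + Ka×x - Ka×C = 0. Solving: [H⁺] = 8.8866e-05. Percent = (8.8866e-05/0.25) × 100

Percent ionization = 0.0355%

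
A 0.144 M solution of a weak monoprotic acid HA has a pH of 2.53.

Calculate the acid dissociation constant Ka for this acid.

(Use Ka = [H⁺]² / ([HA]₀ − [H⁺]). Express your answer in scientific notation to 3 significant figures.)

[H⁺] = 10^(−pH) = 10^(−2.53) = 2.951e-03 M. For HA ⇌ H⁺ + A⁻, Ka = [H⁺][A⁻]/[HA] = [H⁺]² / ([HA]₀ − [H⁺]) = (2.951e-03)² / (0.144 − 2.951e-03) = 6.17e-05.

K_a = 6.17e-05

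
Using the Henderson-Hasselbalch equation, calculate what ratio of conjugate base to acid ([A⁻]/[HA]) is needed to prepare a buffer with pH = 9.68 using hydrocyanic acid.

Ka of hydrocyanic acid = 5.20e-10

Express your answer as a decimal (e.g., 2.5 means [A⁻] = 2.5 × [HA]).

pKa = -log(5.20e-10) = 9.2840. pH = pKa + log([A⁻]/[HA]), so log([A⁻]/[HA]) = pH − pKa = 9.68 − 9.2840 = 0.3960. [A⁻]/[HA] = 10^(0.3960) = 2.49

[A⁻]/[HA] = 2.49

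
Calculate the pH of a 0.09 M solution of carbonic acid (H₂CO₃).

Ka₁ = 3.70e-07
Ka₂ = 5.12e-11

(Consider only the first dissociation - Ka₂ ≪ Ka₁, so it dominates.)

First dissociation dominates. From Ka₁ = [H⁺][HA⁻]/[H₂A], x² + Ka₁·x − Ka₁·C = 0 with C = 0.09 M and Ka₁ = 3.70e-07. Solving: [H⁺] = (−Ka₁ + √(Ka₁² + 4·Ka₁·C)) / 2 = 1.8230e-04 M. pH = -log(1.8230e-04) = 3.74.

pH = 3.74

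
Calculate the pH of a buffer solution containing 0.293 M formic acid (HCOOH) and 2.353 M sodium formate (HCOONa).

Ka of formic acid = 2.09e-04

pKa = -log(2.09e-04) = 3.68. pH = pKa + log([A⁻]/[HA]) = 3.68 + log(2.353/0.293)

pH = 4.58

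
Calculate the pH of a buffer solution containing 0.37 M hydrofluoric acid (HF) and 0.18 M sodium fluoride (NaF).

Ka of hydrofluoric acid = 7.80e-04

pKa = -log(7.80e-04) = 3.11. pH = pKa + log([A⁻]/[HA]) = 3.11 + log(0.18/0.37)

pH = 2.79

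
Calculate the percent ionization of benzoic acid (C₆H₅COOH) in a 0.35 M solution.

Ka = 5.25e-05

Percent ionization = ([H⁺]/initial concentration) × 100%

Using Ka equilibrium: x² + Ka×x - Ka×C = 0. Solving: [H⁺] = 4.2604e-03. Percent = (4.2604e-03/0.35) × 100

Percent ionization = 1.22%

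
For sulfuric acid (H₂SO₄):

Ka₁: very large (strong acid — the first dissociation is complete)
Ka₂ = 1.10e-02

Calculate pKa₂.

pKa₂ = -log(Ka₂) = -log(1.10e-02) = 1.96.

pK_{a2} = 1.96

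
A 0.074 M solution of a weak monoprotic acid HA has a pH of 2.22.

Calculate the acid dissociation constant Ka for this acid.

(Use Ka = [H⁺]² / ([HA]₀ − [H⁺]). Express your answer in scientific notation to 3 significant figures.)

[H⁺] = 10^(−pH) = 10^(−2.22) = 6.026e-03 M. For HA ⇌ H⁺ + A⁻, Ka = [H⁺][A⁻]/[HA] = [H⁺]² / ([HA]₀ − [H⁺]) = (6.026e-03)² / (0.074 − 6.026e-03) = 5.34e-04.

K_a = 5.34e-04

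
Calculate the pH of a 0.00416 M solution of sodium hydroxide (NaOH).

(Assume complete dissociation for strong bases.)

[OH⁻] = 0.00416 M for strong base. pOH = -log[OH⁻] = 2.38, pH = 14 - pOH

pH = 11.62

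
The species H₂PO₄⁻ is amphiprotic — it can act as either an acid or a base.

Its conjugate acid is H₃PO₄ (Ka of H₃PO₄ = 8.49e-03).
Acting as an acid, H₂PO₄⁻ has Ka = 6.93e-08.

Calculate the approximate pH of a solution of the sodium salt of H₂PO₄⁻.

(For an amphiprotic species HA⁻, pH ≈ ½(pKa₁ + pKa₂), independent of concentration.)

pKa₁ = -log(8.49e-03) = 2.07; pKa₂ = -log(6.93e-08) = 7.16. For an amphiprotic species, pH ≈ ½(pKa₁ + pKa₂) = ½(2.07 + 7.16) = 4.62.

pH = 4.62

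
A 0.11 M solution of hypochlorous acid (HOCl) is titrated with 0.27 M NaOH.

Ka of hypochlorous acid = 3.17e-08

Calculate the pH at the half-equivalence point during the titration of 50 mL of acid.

At half-equivalence [HA] = [A⁻], so Henderson-Hasselbalch gives pH = pKa = -log(3.17e-08) = 7.50.

pH = pKa = 7.50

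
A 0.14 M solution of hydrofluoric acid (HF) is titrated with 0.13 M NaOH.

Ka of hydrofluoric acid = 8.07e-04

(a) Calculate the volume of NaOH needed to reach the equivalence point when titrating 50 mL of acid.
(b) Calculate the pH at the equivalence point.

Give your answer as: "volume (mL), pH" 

moles acid = 0.14 × 50/1000 = 0.007 mol; V_base = moles/0.13 × 1000 = 53.8 mL. At equivalence only the conjugate base is present: [A⁻] = 0.007/0.104 = 6.7407e-02 M. Kb = Kw/Ka = 1.24e-11; [OH⁻] = √(Kb × [A⁻]) = 9.1394e-07; pOH = 6.04; pH = 14 - pOH = 7.96.

V = 53.8 mL, pH = 7.96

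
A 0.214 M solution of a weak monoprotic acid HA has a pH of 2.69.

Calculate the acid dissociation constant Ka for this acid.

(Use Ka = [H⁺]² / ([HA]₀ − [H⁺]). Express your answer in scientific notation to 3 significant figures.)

[H⁺] = 10^(−pH) = 10^(−2.69) = 2.042e-03 M. For HA ⇌ H⁺ + A⁻, Ka = [H⁺][A⁻]/[HA] = [H⁺]² / ([HA]₀ − [H⁺]) = (2.042e-03)² / (0.214 − 2.042e-03) = 1.97e-05.

K_a = 1.97e-05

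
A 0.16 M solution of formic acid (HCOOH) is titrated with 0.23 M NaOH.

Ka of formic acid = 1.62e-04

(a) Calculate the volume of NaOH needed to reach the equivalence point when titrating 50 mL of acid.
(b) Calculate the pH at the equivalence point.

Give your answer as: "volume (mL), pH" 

moles acid = 0.16 × 50/1000 = 0.008 mol; V_base = moles/0.23 × 1000 = 34.8 mL. At equivalence only the conjugate base is present: [A⁻] = 0.008/0.085 = 9.4359e-02 M. Kb = Kw/Ka = 6.17e-11; [OH⁻] = √(Kb × [A⁻]) = 2.4134e-06; pOH = 5.62; pH = 14 - pOH = 8.38.

V = 34.8 mL, pH = 8.38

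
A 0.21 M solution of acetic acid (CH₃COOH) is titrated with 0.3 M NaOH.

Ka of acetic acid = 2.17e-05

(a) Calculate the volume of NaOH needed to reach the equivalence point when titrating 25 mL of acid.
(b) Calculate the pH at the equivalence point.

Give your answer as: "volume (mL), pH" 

moles acid = 0.21 × 25/1000 = 0.00525 mol; V_base = moles/0.3 × 1000 = 17.5 mL. At equivalence only the conjugate base is present: [A⁻] = 0.00525/0.043 = 1.2353e-01 M. Kb = Kw/Ka = 4.61e-10; [OH⁻] = √(Kb × [A⁻]) = 7.5449e-06; pOH = 5.12; pH = 14 - pOH = 8.88.

V = 17.5 mL, pH = 8.88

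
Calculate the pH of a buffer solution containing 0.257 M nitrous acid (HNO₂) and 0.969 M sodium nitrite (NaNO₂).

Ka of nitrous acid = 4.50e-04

pKa = -log(4.50e-04) = 3.35. pH = pKa + log([A⁻]/[HA]) = 3.35 + log(0.969/0.257)

pH = 3.92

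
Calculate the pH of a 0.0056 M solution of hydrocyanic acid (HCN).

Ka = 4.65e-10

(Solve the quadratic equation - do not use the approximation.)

x² + Ka×x - Ka×C = 0. Using quadratic formula: [H⁺] = 1.6135e-06

pH = 5.79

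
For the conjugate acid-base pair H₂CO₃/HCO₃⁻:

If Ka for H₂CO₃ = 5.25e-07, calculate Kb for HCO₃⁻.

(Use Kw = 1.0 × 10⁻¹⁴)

For a conjugate pair Ka × Kb = Kw, so Kb = Kw/Ka = 1.0 × 10⁻¹⁴ / 5.25e-07 = 1.90e-08.

K_b = 1.90e-08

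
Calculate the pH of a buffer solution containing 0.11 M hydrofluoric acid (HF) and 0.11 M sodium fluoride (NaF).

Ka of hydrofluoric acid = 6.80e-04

pKa = -log(6.80e-04) = 3.17. pH = pKa + log([A⁻]/[HA]) = 3.17 + log(0.11/0.11)

pH = 3.17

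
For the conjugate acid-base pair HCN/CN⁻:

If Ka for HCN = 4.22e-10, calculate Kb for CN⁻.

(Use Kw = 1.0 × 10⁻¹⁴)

For a conjugate pair Ka × Kb = Kw, so Kb = Kw/Ka = 1.0 × 10⁻¹⁴ / 4.22e-10 = 2.37e-05.

K_b = 2.37e-05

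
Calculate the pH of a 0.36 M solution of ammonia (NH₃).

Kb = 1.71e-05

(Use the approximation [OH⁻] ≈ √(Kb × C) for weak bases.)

[OH⁻] = √(Kb × C) = √(1.71e-05 × 0.36) = 2.4811e-03. pOH = 2.61, pH = 14 - pOH

pH = 11.39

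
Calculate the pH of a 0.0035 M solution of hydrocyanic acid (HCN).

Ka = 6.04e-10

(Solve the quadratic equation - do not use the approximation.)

x² + Ka×x - Ka×C = 0. Using quadratic formula: [H⁺] = 1.4537e-06

pH = 5.84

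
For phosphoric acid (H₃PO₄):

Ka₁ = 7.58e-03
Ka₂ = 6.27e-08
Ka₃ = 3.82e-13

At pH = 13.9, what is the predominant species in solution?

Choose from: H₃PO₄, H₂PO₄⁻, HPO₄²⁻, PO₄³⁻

pKa₁ = 2.12, pKa₂ = 7.20, pKa₃ = 12.42. For a polyprotic acid the predominant species crosses at each pKa: below pKa_n the protonated form dominates, above it the deprotonated form does. At pH = 13.9, the predominant species is PO₄³⁻.

PO₄³⁻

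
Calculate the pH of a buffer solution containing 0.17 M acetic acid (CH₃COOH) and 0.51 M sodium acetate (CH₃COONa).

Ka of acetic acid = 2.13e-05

pKa = -log(2.13e-05) = 4.67. pH = pKa + log([A⁻]/[HA]) = 4.67 + log(0.51/0.17)

pH = 5.15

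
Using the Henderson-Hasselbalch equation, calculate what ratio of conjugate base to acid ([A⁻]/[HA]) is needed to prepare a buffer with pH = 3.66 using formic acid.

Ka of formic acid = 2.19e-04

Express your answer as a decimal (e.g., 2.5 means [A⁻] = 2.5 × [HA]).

pKa = -log(2.19e-04) = 3.6596. pH = pKa + log([A⁻]/[HA]), so log([A⁻]/[HA]) = pH − pKa = 3.66 − 3.6596 = 0.0004. [A⁻]/[HA] = 10^(0.0004) = 1.00

[A⁻]/[HA] = 1.00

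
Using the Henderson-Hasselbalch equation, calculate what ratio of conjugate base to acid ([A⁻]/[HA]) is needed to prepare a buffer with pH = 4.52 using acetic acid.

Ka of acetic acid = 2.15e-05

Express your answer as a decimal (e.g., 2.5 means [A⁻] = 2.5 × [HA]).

pKa = -log(2.15e-05) = 4.6676. pH = pKa + log([A⁻]/[HA]), so log([A⁻]/[HA]) = pH − pKa = 4.52 − 4.6676 = -0.1476. [A⁻]/[HA] = 10^(-0.1476) = 0.712

[A⁻]/[HA] = 0.712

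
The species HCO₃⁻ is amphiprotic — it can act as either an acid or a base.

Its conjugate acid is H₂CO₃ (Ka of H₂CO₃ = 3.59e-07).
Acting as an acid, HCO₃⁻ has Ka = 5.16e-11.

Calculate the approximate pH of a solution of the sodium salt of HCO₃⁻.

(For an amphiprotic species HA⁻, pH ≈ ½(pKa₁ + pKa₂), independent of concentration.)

pKa₁ = -log(3.59e-07) = 6.44; pKa₂ = -log(5.16e-11) = 10.29. For an amphiprotic species, pH ≈ ½(pKa₁ + pKa₂) = ½(6.44 + 10.29) = 8.37.

pH = 8.37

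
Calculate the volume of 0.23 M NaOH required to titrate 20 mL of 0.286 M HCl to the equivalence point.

At equivalence: moles acid = moles base. moles HCl = 0.286 × 20/1000 = 0.00572 mol. V_base = moles / 0.23 × 1000 = 24.9 mL.

V_{base} = 24.9 mL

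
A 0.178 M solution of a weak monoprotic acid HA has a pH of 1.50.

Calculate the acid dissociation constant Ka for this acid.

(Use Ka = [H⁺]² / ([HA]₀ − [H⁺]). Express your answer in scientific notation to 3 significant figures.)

[H⁺] = 10^(−pH) = 10^(−1.50) = 3.162e-02 M. For HA ⇌ H⁺ + A⁻, Ka = [H⁺][A⁻]/[HA] = [H⁺]² / ([HA]₀ − [H⁺]) = (3.162e-02)² / (0.178 − 3.162e-02) = 6.83e-03.

K_a = 6.83e-03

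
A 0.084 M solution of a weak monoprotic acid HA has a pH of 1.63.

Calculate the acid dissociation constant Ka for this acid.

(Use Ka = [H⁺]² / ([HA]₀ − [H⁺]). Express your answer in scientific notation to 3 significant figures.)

[H⁺] = 10^(−pH) = 10^(−1.63) = 2.344e-02 M. For HA ⇌ H⁺ + A⁻, Ka = [H⁺][A⁻]/[HA] = [H⁺]² / ([HA]₀ − [H⁺]) = (2.344e-02)² / (0.084 − 2.344e-02) = 9.07e-03.

K_a = 9.07e-03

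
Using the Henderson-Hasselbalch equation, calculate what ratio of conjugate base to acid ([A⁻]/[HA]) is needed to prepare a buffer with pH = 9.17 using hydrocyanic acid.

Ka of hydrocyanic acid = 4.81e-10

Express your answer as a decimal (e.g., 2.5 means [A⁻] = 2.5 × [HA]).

pKa = -log(4.81e-10) = 9.3179. pH = pKa + log([A⁻]/[HA]), so log([A⁻]/[HA]) = pH − pKa = 9.17 − 9.3179 = -0.1479. [A⁻]/[HA] = 10^(-0.1479) = 0.711

[A⁻]/[HA] = 0.711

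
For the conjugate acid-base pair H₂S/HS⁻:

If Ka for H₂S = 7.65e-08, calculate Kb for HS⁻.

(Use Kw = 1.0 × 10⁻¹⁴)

For a conjugate pair Ka × Kb = Kw, so Kb = Kw/Ka = 1.0 × 10⁻¹⁴ / 7.65e-08 = 1.31e-07.

K_b = 1.31e-07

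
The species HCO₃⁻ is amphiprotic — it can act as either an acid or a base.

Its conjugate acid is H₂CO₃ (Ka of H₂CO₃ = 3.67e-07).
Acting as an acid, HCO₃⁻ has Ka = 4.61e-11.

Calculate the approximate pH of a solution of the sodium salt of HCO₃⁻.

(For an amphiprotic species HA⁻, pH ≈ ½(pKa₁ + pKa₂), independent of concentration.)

pKa₁ = -log(3.67e-07) = 6.44; pKa₂ = -log(4.61e-11) = 10.34. For an amphiprotic species, pH ≈ ½(pKa₁ + pKa₂) = ½(6.44 + 10.34) = 8.39.

pH = 8.39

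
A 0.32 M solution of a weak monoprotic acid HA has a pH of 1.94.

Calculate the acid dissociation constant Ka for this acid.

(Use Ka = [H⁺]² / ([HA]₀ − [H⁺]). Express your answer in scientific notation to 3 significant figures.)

[H⁺] = 10^(−pH) = 10^(−1.94) = 1.148e-02 M. For HA ⇌ H⁺ + A⁻, Ka = [H⁺][A⁻]/[HA] = [H⁺]² / ([HA]₀ − [H⁺]) = (1.148e-02)² / (0.32 − 1.148e-02) = 4.27e-04.

K_a = 4.27e-04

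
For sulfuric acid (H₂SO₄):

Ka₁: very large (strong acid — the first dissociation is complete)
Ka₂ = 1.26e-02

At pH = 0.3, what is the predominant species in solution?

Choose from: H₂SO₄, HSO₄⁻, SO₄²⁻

The first dissociation is complete, so H₂SO₄ itself is never the predominant species in water; pKa₂ = -log(1.26e-02) = 1.90. For a polyprotic acid the predominant species crosses at each pKa: below pKa_n the protonated form dominates, above it the deprotonated form does. At pH = 0.3, the predominant species is HSO₄⁻.

HSO₄⁻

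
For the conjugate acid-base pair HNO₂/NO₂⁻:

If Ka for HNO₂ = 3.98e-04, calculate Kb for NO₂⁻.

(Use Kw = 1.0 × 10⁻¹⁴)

For a conjugate pair Ka × Kb = Kw, so Kb = Kw/Ka = 1.0 × 10⁻¹⁴ / 3.98e-04 = 2.51e-11.

K_b = 2.51e-11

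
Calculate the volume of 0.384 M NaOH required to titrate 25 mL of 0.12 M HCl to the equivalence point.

At equivalence: moles acid = moles base. moles HCl = 0.12 × 25/1000 = 0.003 mol. V_base = moles / 0.384 × 1000 = 7.8 mL.

V_{base} = 7.8 mL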